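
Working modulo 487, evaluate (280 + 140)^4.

35

280 + 140 = 420
(420)^4 ≡ 35 (mod 487)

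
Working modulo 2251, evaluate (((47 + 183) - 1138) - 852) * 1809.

1325

47 + 183 = 230
230 - 1138 = -908 ≡ 1343 (mod 2251)
1343 - 852 = 491
491 * 1809 = 888219 ≡ 1325 (mod 2251)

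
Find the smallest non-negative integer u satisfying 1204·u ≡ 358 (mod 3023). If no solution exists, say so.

2024

gcd(1204, 3023) = 1, so a unique solution mod 3023 exists.
1204⁻¹ ≡ 2674 (mod 3023).
u ≡ 2674·358 ≡ 2024 (mod 3023).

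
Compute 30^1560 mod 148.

1560 in binary is 11000011000, i.e. 1560 = 1024 + 512 + 16 + 8.
30^1 ≡ 30 (mod 148)
30^2 ≡ 30^2 = 900 ≡ 12 (mod 148)
30^4 ≡ 12^2 = 144 (mod 148)
30^8 ≡ 144^2 = 20736 ≡ 16 (mod 148)
30^16 ≡ 16^2 = 256 ≡ 108 (mod 148)
30^32 ≡ 108^2 = 11664 ≡ 120 (mod 148)
30^64 ≡ 120^2 = 14400 ≡ 44 (mod 148)
30^128 ≡ 44^2 = 1936 ≡ 12 (mod 148)
30^256 ≡ 12^2 = 144 (mod 148)
30^512 ≡ 144^2 = 20736 ≡ 16 (mod 148)
30^1024 ≡ 16^2 = 256 ≡ 108 (mod 148)
30^1560 = 30^1024 × 30^512 × 30^16 × 30^8 ≡ 108 × 16 × 108 × 16 (mod 148).
Accumulate the product:
108 × 16 = 1728 ≡ 100
100 × 108 = 10800 ≡ 144
144 × 16 = 2304 ≡ 84

84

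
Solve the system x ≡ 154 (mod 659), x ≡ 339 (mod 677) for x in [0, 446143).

166881

659⁻¹ mod 677: 659×188 ≡ 1 (mod 677), so 659⁻¹ ≡ 188.
x = 154 + 659×((339 − 154)×188 mod 677) = 154 + 659×253 = 166881.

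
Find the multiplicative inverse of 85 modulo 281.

162

281 = 3*85 + 26
85 = 3*26 + 7
26 = 3*7 + 5
7 = 1*5 + 2
5 = 2*2 + 1
2 = 2*1 + 0
gcd(85, 281) = 1, so the inverse exists.
Back-substitute for 1:
1 = 1*5 − 2*2
  = −2*7 + 3*5
  = 3*26 − 11*7
  = −11*85 + 36*26
  = 36*281 − 119*85
So 85⁻¹ ≡ −119 ≡ 162 (mod 281).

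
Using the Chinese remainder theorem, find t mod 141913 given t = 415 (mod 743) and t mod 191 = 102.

18247

743⁻¹ mod 191: 743*100 ≡ 1 (mod 191), so 743⁻¹ ≡ 100.
t = 415 + 743*((102 − 415)*100 mod 191) = 415 + 743*24 = 18247.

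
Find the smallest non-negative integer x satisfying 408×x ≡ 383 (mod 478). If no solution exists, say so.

no solution

gcd(408, 478) = 2, and 2 does not divide 383.
So the congruence has no solution.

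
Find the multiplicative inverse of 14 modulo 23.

5

23 = 1×14 + 9
14 = 1×9 + 5
9 = 1×5 + 4
5 = 1×4 + 1
4 = 4×1 + 0
gcd(14, 23) = 1, so the inverse exists.
Back-substitute for 1:
1 = 1×5 − 1×4
  = −1×9 + 2×5
  = 2×14 − 3×9
  = −3×23 + 5×14
So 14⁻¹ ≡ 5 (mod 23).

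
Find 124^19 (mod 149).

144

By square-and-multiply:
124^1 ≡ 124 (mod 149)
124^2 ≡ 124^2 = 15376 ≡ 29 (mod 149)
124^4 ≡ 29^2 = 841 ≡ 96 (mod 149)
124^8 ≡ 96^2 = 9216 ≡ 127 (mod 149)
124^16 ≡ 127^2 = 16129 ≡ 37 (mod 149)
124^19 = 124^16 * 124^2 * 124^1 ≡ 37 * 29 * 124 (mod 149).
Accumulate the product:
37 * 29 = 1073 ≡ 30
30 * 124 = 3720 ≡ 144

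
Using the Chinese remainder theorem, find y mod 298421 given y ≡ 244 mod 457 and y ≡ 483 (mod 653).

457⁻¹ mod 653: 457×643 ≡ 1 (mod 653), so 457⁻¹ ≡ 643.
y = 244 + 457×((483 − 244)×643 mod 653) = 244 + 457×222 = 101698.
Check: 101698 mod 457 = 244, 101698 mod 653 = 483. ✓

101698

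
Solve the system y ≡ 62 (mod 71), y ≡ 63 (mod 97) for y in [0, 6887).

2973

71⁻¹ mod 97: 71*41 ≡ 1 (mod 97), so 71⁻¹ ≡ 41.
y = 62 + 71*((63 − 62)*41 mod 97) = 62 + 71*41 = 2973.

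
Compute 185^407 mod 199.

19

Using repeated squaring:
407 in binary is 110010111, i.e. 407 = 256 + 128 + 16 + 4 + 2 + 1.
185^1 ≡ 185 (mod 199)
185^2 ≡ 185^2 = 34225 ≡ 196 (mod 199)
185^4 ≡ 196^2 = 38416 ≡ 9 (mod 199)
185^8 ≡ 9^2 = 81 (mod 199)
185^16 ≡ 81^2 = 6561 ≡ 193 (mod 199)
185^32 ≡ 193^2 = 37249 ≡ 36 (mod 199)
185^64 ≡ 36^2 = 1296 ≡ 102 (mod 199)
185^128 ≡ 102^2 = 10404 ≡ 56 (mod 199)
185^256 ≡ 56^2 = 3136 ≡ 151 (mod 199)
185^407 = 185^256 * 185^128 * 185^16 * 185^4 * 185^2 * 185^1 ≡ 151 * 56 * 193 * 9 * 196 * 185 (mod 199).
Accumulate the product:
151 * 56 = 8456 ≡ 98
98 * 193 = 18914 ≡ 9
9 * 9 = 81
81 * 196 = 15876 ≡ 155
155 * 185 = 28675 ≡ 19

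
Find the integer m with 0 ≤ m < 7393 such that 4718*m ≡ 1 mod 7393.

7393 = 1·4718 + 2675
4718 = 1·2675 + 2043
2675 = 1·2043 + 632
2043 = 3·632 + 147
632 = 4·147 + 44
147 = 3·44 + 15
44 = 2·15 + 14
15 = 1·14 + 1
14 = 14·1 + 0
gcd(4718, 7393) = 1, so the inverse exists.
Bézout: 1 = −321·7393 + 503·4718.
So 4718⁻¹ ≡ 503 (mod 7393).

503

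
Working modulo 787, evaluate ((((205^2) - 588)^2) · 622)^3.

335

(205)^2 ≡ 314 (mod 787)
314 - 588 = -274 ≡ 513 (mod 787)
(513)^2 ≡ 311 (mod 787)
311 · 622 = 193442 ≡ 627 (mod 787)
(627)^3 ≡ 335 (mod 787)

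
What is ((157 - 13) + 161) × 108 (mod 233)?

87

157 - 13 = 144
144 + 161 = 305 ≡ 72 (mod 233)
72 × 108 = 7776 ≡ 87 (mod 233)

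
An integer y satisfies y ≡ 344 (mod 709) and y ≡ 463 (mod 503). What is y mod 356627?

300251

709⁻¹ mod 503: 709×105 ≡ 1 (mod 503), so 709⁻¹ ≡ 105.
y = 344 + 709×((463 − 344)×105 mod 503) = 344 + 709×423 = 300251.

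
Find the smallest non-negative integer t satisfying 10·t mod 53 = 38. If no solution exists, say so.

25

gcd(10, 53) = 1, so a unique solution mod 53 exists.
10⁻¹ ≡ 16 (mod 53).
t ≡ 16·38 ≡ 25 (mod 53).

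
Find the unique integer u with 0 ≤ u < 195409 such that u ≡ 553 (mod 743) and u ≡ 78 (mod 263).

148410

743⁻¹ mod 263: 743*40 ≡ 1 (mod 263), so 743⁻¹ ≡ 40.
u = 553 + 743*((78 − 553)*40 mod 263) = 553 + 743*199 = 148410.
Check: 148410 mod 743 = 553, 148410 mod 263 = 78. ✓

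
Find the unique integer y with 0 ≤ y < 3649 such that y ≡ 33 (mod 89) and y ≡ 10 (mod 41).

89⁻¹ mod 41: 89×6 ≡ 1 (mod 41), so 89⁻¹ ≡ 6.
y = 33 + 89×((10 − 33)×6 mod 41) = 33 + 89×26 = 2347.

2347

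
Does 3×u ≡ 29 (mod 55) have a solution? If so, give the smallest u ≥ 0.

28

gcd(3, 55) = 1, so a unique solution mod 55 exists.
3⁻¹ ≡ 37 (mod 55).
u ≡ 37×29 ≡ 28 (mod 55).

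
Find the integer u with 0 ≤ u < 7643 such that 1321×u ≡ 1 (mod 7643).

Apply the Euclidean algorithm and back-substitute:
7643 = 5*1321 + 1038
1321 = 1*1038 + 283
1038 = 3*283 + 189
283 = 1*189 + 94
189 = 2*94 + 1
94 = 94*1 + 0
gcd(1321, 7643) = 1, so the inverse exists.
Bézout: 1 = 14*7643 − 81*1321.
So 1321⁻¹ ≡ −81 ≡ 7562 (mod 7643).

7562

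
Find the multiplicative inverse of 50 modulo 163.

75

163 = 3·50 + 13
50 = 3·13 + 11
13 = 1·11 + 2
11 = 5·2 + 1
2 = 2·1 + 0
gcd(50, 163) = 1, so the inverse exists.
Bézout: 1 = −23·163 + 75·50.
So 50⁻¹ ≡ 75 (mod 163).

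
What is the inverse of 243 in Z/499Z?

115

By the extended Euclidean algorithm:
499 = 2*243 + 13
243 = 18*13 + 9
13 = 1*9 + 4
9 = 2*4 + 1
4 = 4*1 + 0
gcd(243, 499) = 1, so the inverse exists.
Back-substitute for 1:
1 = 1*9 − 2*4
  = −2*13 + 3*9
  = 3*243 − 56*13
  = −56*499 + 115*243
So 243⁻¹ ≡ 115 (mod 499).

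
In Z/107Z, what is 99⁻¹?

Run the extended Euclidean algorithm:
107 = 1*99 + 8
99 = 12*8 + 3
8 = 2*3 + 2
3 = 1*2 + 1
2 = 2*1 + 0
gcd(99, 107) = 1, so the inverse exists.
Back-substitute for 1:
1 = 1*3 − 1*2
  = −1*8 + 3*3
  = 3*99 − 37*8
  = −37*107 + 40*99
So 99⁻¹ ≡ 40 (mod 107).

40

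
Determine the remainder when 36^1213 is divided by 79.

Compute successive squares:
1213 in binary is 10010111101, i.e. 1213 = 1024 + 128 + 32 + 16 + 8 + 4 + 1.
36^1 ≡ 36 (mod 79)
36^2 ≡ 36^2 = 1296 ≡ 32 (mod 79)
36^4 ≡ 32^2 = 1024 ≡ 76 (mod 79)
36^8 ≡ 76^2 = 5776 ≡ 9 (mod 79)
36^16 ≡ 9^2 = 81 ≡ 2 (mod 79)
36^32 ≡ 2^2 = 4 (mod 79)
36^64 ≡ 4^2 = 16 (mod 79)
36^128 ≡ 16^2 = 256 ≡ 19 (mod 79)
36^256 ≡ 19^2 = 361 ≡ 45 (mod 79)
36^512 ≡ 45^2 = 2025 ≡ 50 (mod 79)
36^1024 ≡ 50^2 = 2500 ≡ 51 (mod 79)
36^1213 = 36^1024 · 36^128 · 36^32 · 36^16 · 36^8 · 36^4 · 36^1 ≡ 51 · 19 · 4 · 2 · 9 · 76 · 36 (mod 79).
Accumulate the product:
51 · 19 = 969 ≡ 21
21 · 4 = 84 ≡ 5
5 · 2 = 10
10 · 9 = 90 ≡ 11
11 · 76 = 836 ≡ 46
46 · 36 = 1656 ≡ 76

76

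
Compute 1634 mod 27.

14

1634 = 60*27 + 14, so 1634 ≡ 14 (mod 27).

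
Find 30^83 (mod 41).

22

By square-and-multiply:
83 in binary is 1010011, i.e. 83 = 64 + 16 + 2 + 1.
30^1 ≡ 30 (mod 41)
30^2 ≡ 30^2 = 900 ≡ 39 (mod 41)
30^4 ≡ 39^2 = 1521 ≡ 4 (mod 41)
30^8 ≡ 4^2 = 16 (mod 41)
30^16 ≡ 16^2 = 256 ≡ 10 (mod 41)
30^32 ≡ 10^2 = 100 ≡ 18 (mod 41)
30^64 ≡ 18^2 = 324 ≡ 37 (mod 41)
30^83 = 30^64 · 30^16 · 30^2 · 30^1 ≡ 37 · 10 · 39 · 30 (mod 41).
Accumulate the product:
37 · 10 = 370 ≡ 1
1 · 39 = 39
39 · 30 = 1170 ≡ 22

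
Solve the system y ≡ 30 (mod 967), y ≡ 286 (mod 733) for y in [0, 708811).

967⁻¹ mod 733: 967·260 ≡ 1 (mod 733), so 967⁻¹ ≡ 260.
y = 30 + 967·((286 − 30)·260 mod 733) = 30 + 967·590 = 570560.

570560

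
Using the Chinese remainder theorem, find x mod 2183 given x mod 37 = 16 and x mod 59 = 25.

497

37⁻¹ mod 59: 37*8 ≡ 1 (mod 59), so 37⁻¹ ≡ 8.
x = 16 + 37*((25 − 16)*8 mod 59) = 16 + 37*13 = 497.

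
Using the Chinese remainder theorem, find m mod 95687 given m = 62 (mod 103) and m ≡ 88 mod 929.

83698

103⁻¹ mod 929: 103*460 ≡ 1 (mod 929), so 103⁻¹ ≡ 460.
m = 62 + 103*((88 − 62)*460 mod 929) = 62 + 103*812 = 83698.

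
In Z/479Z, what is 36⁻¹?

173

479 = 13×36 + 11
36 = 3×11 + 3
11 = 3×3 + 2
3 = 1×2 + 1
2 = 2×1 + 0
gcd(36, 479) = 1, so the inverse exists.
Back-substitute for 1:
1 = 1×3 − 1×2
  = −1×11 + 4×3
  = 4×36 − 13×11
  = −13×479 + 173×36
So 36⁻¹ ≡ 173 (mod 479).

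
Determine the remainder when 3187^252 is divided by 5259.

2308

252 in binary is 11111100, i.e. 252 = 128 + 64 + 32 + 16 + 8 + 4.
3187^1 ≡ 3187 (mod 5259)
3187^2 ≡ 3187^2 = 10156969 ≡ 1840 (mod 5259)
3187^4 ≡ 1840^2 = 3385600 ≡ 4063 (mod 5259)
3187^8 ≡ 4063^2 = 16507969 ≡ 5227 (mod 5259)
3187^16 ≡ 5227^2 = 27321529 ≡ 1024 (mod 5259)
3187^32 ≡ 1024^2 = 1048576 ≡ 2035 (mod 5259)
3187^64 ≡ 2035^2 = 4141225 ≡ 2392 (mod 5259)
3187^128 ≡ 2392^2 = 5721664 ≡ 5131 (mod 5259)
3187^252 = 3187^128 * 3187^64 * 3187^32 * 3187^16 * 3187^8 * 3187^4 ≡ 5131 * 2392 * 2035 * 1024 * 5227 * 4063 (mod 5259).
Accumulate the product:
5131 * 2392 = 12273352 ≡ 4105
4105 * 2035 = 8353675 ≡ 2383
2383 * 1024 = 2440192 ≡ 16
16 * 5227 = 83632 ≡ 4747
4747 * 4063 = 19287061 ≡ 2308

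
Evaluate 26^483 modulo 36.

8

Compute successive squares:
483 in binary is 111100011, i.e. 483 = 256 + 128 + 64 + 32 + 2 + 1.
26^1 ≡ 26 (mod 36)
26^2 ≡ 26^2 = 676 ≡ 28 (mod 36)
26^4 ≡ 28^2 = 784 ≡ 28 (mod 36)
26^8 ≡ 28^2 = 784 ≡ 28 (mod 36)
26^16 ≡ 28^2 = 784 ≡ 28 (mod 36)
26^32 ≡ 28^2 = 784 ≡ 28 (mod 36)
26^64 ≡ 28^2 = 784 ≡ 28 (mod 36)
26^128 ≡ 28^2 = 784 ≡ 28 (mod 36)
26^256 ≡ 28^2 = 784 ≡ 28 (mod 36)
26^483 = 26^256 · 26^128 · 26^64 · 26^32 · 26^2 · 26^1 ≡ 28 · 28 · 28 · 28 · 28 · 26 (mod 36).
Accumulate the product:
28 · 28 = 784 ≡ 28
28 · 28 = 784 ≡ 28
28 · 28 = 784 ≡ 28
28 · 28 = 784 ≡ 28
28 · 26 = 728 ≡ 8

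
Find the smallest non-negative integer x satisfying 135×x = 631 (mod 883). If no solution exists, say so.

gcd(135, 883) = 1, so a unique solution mod 883 exists.
135⁻¹ ≡ 641 (mod 883).
x ≡ 641×631 ≡ 57 (mod 883).

57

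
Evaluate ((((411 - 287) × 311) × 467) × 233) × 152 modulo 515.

411 - 287 = 124
124 × 311 = 38564 ≡ 454 (mod 515)
454 × 467 = 212018 ≡ 353 (mod 515)
353 × 233 = 82249 ≡ 364 (mod 515)
364 × 152 = 55328 ≡ 223 (mod 515)

223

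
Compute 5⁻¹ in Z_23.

14

Run the extended Euclidean algorithm:
23 = 4*5 + 3
5 = 1*3 + 2
3 = 1*2 + 1
2 = 2*1 + 0
gcd(5, 23) = 1, so the inverse exists.
Bézout: 1 = 2*23 − 9*5.
So 5⁻¹ ≡ −9 ≡ 14 (mod 23).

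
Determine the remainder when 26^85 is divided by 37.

85 in binary is 1010101, i.e. 85 = 64 + 16 + 4 + 1.
26^1 ≡ 26 (mod 37)
26^2 ≡ 26^2 = 676 ≡ 10 (mod 37)
26^4 ≡ 10^2 = 100 ≡ 26 (mod 37)
26^8 ≡ 26^2 = 676 ≡ 10 (mod 37)
26^16 ≡ 10^2 = 100 ≡ 26 (mod 37)
26^32 ≡ 26^2 = 676 ≡ 10 (mod 37)
26^64 ≡ 10^2 = 100 ≡ 26 (mod 37)
26^85 = 26^64 × 26^16 × 26^4 × 26^1 ≡ 26 × 26 × 26 × 26 (mod 37).
Accumulate the product:
26 × 26 = 676 ≡ 10
10 × 26 = 260 ≡ 1
1 × 26 = 26

26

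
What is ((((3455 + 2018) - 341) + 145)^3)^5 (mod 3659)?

883

3455 + 2018 = 5473 ≡ 1814 (mod 3659)
1814 - 341 = 1473
1473 + 145 = 1618
(1618)^3 ≡ 3590 (mod 3659)
(3590)^5 ≡ 883 (mod 3659)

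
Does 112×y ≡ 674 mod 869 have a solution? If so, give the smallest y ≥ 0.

gcd(112, 869) = 1, so a unique solution mod 869 exists.
112⁻¹ ≡ 644 (mod 869).
y ≡ 644×674 ≡ 425 (mod 869).

425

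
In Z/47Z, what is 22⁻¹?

15

Apply the Euclidean algorithm and back-substitute:
47 = 2×22 + 3
22 = 7×3 + 1
3 = 3×1 + 0
gcd(22, 47) = 1, so the inverse exists.
Back-substitute for 1:
1 = 1×22 − 7×3
  = −7×47 + 15×22
So 22⁻¹ ≡ 15 (mod 47).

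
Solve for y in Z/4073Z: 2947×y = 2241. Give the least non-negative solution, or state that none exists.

gcd(2947, 4073) = 1, so a unique solution mod 4073 exists.
2947⁻¹ ≡ 756 (mod 4073).
y ≡ 756×2241 ≡ 3901 (mod 4073).

3901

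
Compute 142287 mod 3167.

142287 = 44*3167 + 2939, so 142287 ≡ 2939 (mod 3167).

2939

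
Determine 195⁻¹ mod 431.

42

Apply the Euclidean algorithm and back-substitute:
431 = 2·195 + 41
195 = 4·41 + 31
41 = 1·31 + 10
31 = 3·10 + 1
10 = 10·1 + 0
gcd(195, 431) = 1, so the inverse exists.
Bézout: 1 = −19·431 + 42·195.
So 195⁻¹ ≡ 42 (mod 431).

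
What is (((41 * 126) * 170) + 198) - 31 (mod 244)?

41 * 126 = 5166 ≡ 42 (mod 244)
42 * 170 = 7140 ≡ 64 (mod 244)
64 + 198 = 262 ≡ 18 (mod 244)
18 - 31 = -13 ≡ 231 (mod 244)

231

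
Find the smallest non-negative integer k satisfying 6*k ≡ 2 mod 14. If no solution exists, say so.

gcd(6, 14) = 2, and 2 | 2, so solutions exist.
Divide through by 2: 3*k mod 7 = 1.
3⁻¹ ≡ 5 (mod 7).
k ≡ 5*1 ≡ 5 (mod 7).
The smallest non-negative solution is k = 5.

5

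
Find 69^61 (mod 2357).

1128

By square-and-multiply:
69^1 ≡ 69 (mod 2357)
69^2 ≡ 69^2 = 4761 ≡ 47 (mod 2357)
69^4 ≡ 47^2 = 2209 (mod 2357)
69^8 ≡ 2209^2 = 4879681 ≡ 691 (mod 2357)
69^16 ≡ 691^2 = 477481 ≡ 1367 (mod 2357)
69^32 ≡ 1367^2 = 1868689 ≡ 1945 (mod 2357)
69^61 = 69^32 * 69^16 * 69^8 * 69^4 * 69^1 ≡ 1945 * 1367 * 691 * 2209 * 69 (mod 2357).
Accumulate the product:
1945 * 1367 = 2658815 ≡ 119
119 * 691 = 82229 ≡ 2091
2091 * 2209 = 4619019 ≡ 1656
1656 * 69 = 114264 ≡ 1128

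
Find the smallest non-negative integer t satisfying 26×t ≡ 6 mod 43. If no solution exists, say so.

gcd(26, 43) = 1, so a unique solution mod 43 exists.
26⁻¹ ≡ 5 (mod 43).
t ≡ 5×6 ≡ 30 (mod 43).

30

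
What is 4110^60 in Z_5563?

118

60 in binary is 111100, i.e. 60 = 32 + 16 + 8 + 4.
4110^1 ≡ 4110 (mod 5563)
4110^2 ≡ 4110^2 = 16892100 ≡ 2832 (mod 5563)
4110^4 ≡ 2832^2 = 8020224 ≡ 3941 (mod 5563)
4110^8 ≡ 3941^2 = 15531481 ≡ 5148 (mod 5563)
4110^16 ≡ 5148^2 = 26501904 ≡ 5335 (mod 5563)
4110^32 ≡ 5335^2 = 28462225 ≡ 1917 (mod 5563)
4110^60 = 4110^32 * 4110^16 * 4110^8 * 4110^4 ≡ 1917 * 5335 * 5148 * 3941 (mod 5563).
Accumulate the product:
1917 * 5335 = 10227195 ≡ 2401
2401 * 5148 = 12360348 ≡ 4925
4925 * 3941 = 19409425 ≡ 118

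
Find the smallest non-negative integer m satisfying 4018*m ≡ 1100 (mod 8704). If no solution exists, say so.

1430

gcd(4018, 8704) = 2, and 2 | 1100, so solutions exist.
Divide through by 2: 2009*m ≡ 550 (mod 4352).
2009⁻¹ ≡ 873 (mod 4352).
m ≡ 873*550 ≡ 1430 (mod 4352).
The smallest non-negative solution is m = 1430.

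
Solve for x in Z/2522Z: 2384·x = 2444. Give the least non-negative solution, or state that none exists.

gcd(2384, 2522) = 2, and 2 | 2444, so solutions exist.
Divide through by 2: 1192·x ≡ 1222 mod 1261.
1192⁻¹ ≡ 731 (mod 1261).
x ≡ 731·1222 ≡ 494 (mod 1261).
The smallest non-negative solution is x = 494.

494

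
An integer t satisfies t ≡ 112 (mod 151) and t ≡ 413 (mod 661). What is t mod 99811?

151⁻¹ mod 661: 151·429 ≡ 1 (mod 661), so 151⁻¹ ≡ 429.
t = 112 + 151·((413 − 112)·429 mod 661) = 112 + 151·234 = 35446.

35446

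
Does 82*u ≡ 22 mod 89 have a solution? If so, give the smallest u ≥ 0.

35

gcd(82, 89) = 1, so a unique solution mod 89 exists.
82⁻¹ ≡ 38 (mod 89).
u ≡ 38*22 ≡ 35 (mod 89).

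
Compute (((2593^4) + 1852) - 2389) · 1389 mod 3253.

3074

(2593)^4 ≡ 120 (mod 3253)
120 + 1852 = 1972
1972 - 2389 = -417 ≡ 2836 (mod 3253)
2836 · 1389 = 3939204 ≡ 3074 (mod 3253)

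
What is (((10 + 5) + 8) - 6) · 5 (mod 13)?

10 + 5 = 15 ≡ 2 (mod 13)
2 + 8 = 10
10 - 6 = 4
4 · 5 = 20 ≡ 7 (mod 13)

7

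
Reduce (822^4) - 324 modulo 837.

(822)^4 ≡ 405 (mod 837)
405 - 324 = 81

81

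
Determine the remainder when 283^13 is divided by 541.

By square-and-multiply:
13 in binary is 1101, i.e. 13 = 8 + 4 + 1.
283^1 ≡ 283 (mod 541)
283^2 ≡ 283^2 = 80089 ≡ 21 (mod 541)
283^4 ≡ 21^2 = 441 (mod 541)
283^8 ≡ 441^2 = 194481 ≡ 262 (mod 541)
283^13 = 283^8 · 283^4 · 283^1 ≡ 262 · 441 · 283 (mod 541).
Accumulate the product:
262 · 441 = 115542 ≡ 309
309 · 283 = 87447 ≡ 346

346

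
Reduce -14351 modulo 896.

881

-14351 = -17*896 + 881, so -14351 ≡ 881 (mod 896).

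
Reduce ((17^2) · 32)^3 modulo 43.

(17)^2 ≡ 31 (mod 43)
31 · 32 = 992 ≡ 3 (mod 43)
(3)^3 ≡ 27 (mod 43)

27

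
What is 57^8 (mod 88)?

25

57^1 ≡ 57 (mod 88)
57^2 ≡ 57^2 = 3249 ≡ 81 (mod 88)
57^4 ≡ 81^2 = 6561 ≡ 49 (mod 88)
57^8 ≡ 49^2 = 2401 ≡ 25 (mod 88)
So 57^8 ≡ 25 (mod 88).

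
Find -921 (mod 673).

425

-921 = -2×673 + 425, so -921 ≡ 425 (mod 673).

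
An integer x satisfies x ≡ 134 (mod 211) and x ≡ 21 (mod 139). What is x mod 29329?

14060

211⁻¹ mod 139: 211×56 ≡ 1 (mod 139), so 211⁻¹ ≡ 56.
x = 134 + 211×((21 − 134)×56 mod 139) = 134 + 211×66 = 14060.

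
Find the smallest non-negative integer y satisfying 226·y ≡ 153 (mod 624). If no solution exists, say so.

no solution

gcd(226, 624) = 2, and 2 does not divide 153.
So the congruence has no solution.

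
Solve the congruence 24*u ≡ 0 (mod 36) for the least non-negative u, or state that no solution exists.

gcd(24, 36) = 12, and 12 | 0, so solutions exist.
Divide through by 12: 2*u ≡ 0 mod 3.
2⁻¹ ≡ 2 (mod 3).
u ≡ 2*0 ≡ 0 (mod 3).
The smallest non-negative solution is u = 0.

0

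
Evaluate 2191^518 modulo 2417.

By square-and-multiply:
518 in binary is 1000000110, i.e. 518 = 512 + 4 + 2.
2191^1 ≡ 2191 (mod 2417)
2191^2 ≡ 2191^2 = 4800481 ≡ 319 (mod 2417)
2191^4 ≡ 319^2 = 101761 ≡ 247 (mod 2417)
2191^8 ≡ 247^2 = 61009 ≡ 584 (mod 2417)
2191^16 ≡ 584^2 = 341056 ≡ 259 (mod 2417)
2191^32 ≡ 259^2 = 67081 ≡ 1822 (mod 2417)
2191^64 ≡ 1822^2 = 3319684 ≡ 1143 (mod 2417)
2191^128 ≡ 1143^2 = 1306449 ≡ 1269 (mod 2417)
2191^256 ≡ 1269^2 = 1610361 ≡ 639 (mod 2417)
2191^512 ≡ 639^2 = 408321 ≡ 2265 (mod 2417)
2191^518 = 2191^512 × 2191^4 × 2191^2 ≡ 2265 × 247 × 319 (mod 2417).
Accumulate the product:
2265 × 247 = 559455 ≡ 1128
1128 × 319 = 359832 ≡ 2116

2116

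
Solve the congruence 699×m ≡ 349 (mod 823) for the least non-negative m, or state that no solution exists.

gcd(699, 823) = 1, so a unique solution mod 823 exists.
699⁻¹ ≡ 73 (mod 823).
m ≡ 73×349 ≡ 787 (mod 823).

787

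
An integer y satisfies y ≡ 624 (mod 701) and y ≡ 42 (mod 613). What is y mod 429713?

337805

701⁻¹ mod 613: 701·411 ≡ 1 (mod 613), so 701⁻¹ ≡ 411.
y = 624 + 701·((42 − 624)·411 mod 613) = 624 + 701·481 = 337805.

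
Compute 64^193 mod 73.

64

By square-and-multiply:
193 in binary is 11000001, i.e. 193 = 128 + 64 + 1.
64^1 ≡ 64 (mod 73)
64^2 ≡ 64^2 = 4096 ≡ 8 (mod 73)
64^4 ≡ 8^2 = 64 (mod 73)
64^8 ≡ 64^2 = 4096 ≡ 8 (mod 73)
64^16 ≡ 8^2 = 64 (mod 73)
64^32 ≡ 64^2 = 4096 ≡ 8 (mod 73)
64^64 ≡ 8^2 = 64 (mod 73)
64^128 ≡ 64^2 = 4096 ≡ 8 (mod 73)
64^193 = 64^128 * 64^64 * 64^1 ≡ 8 * 64 * 64 (mod 73).
Accumulate the product:
8 * 64 = 512 ≡ 1
1 * 64 = 64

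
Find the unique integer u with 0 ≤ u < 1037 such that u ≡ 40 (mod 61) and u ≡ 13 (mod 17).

1016

61⁻¹ mod 17: 61×12 ≡ 1 (mod 17), so 61⁻¹ ≡ 12.
u = 40 + 61×((13 − 40)×12 mod 17) = 40 + 61×16 = 1016.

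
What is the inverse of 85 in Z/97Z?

8

97 = 1×85 + 12
85 = 7×12 + 1
12 = 12×1 + 0
gcd(85, 97) = 1, so the inverse exists.
Bézout: 1 = −7×97 + 8×85.
So 85⁻¹ ≡ 8 (mod 97).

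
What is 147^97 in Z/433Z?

400

Using repeated squaring:
97 in binary is 1100001, i.e. 97 = 64 + 32 + 1.
147^1 ≡ 147 (mod 433)
147^2 ≡ 147^2 = 21609 ≡ 392 (mod 433)
147^4 ≡ 392^2 = 153664 ≡ 382 (mod 433)
147^8 ≡ 382^2 = 145924 ≡ 3 (mod 433)
147^16 ≡ 3^2 = 9 (mod 433)
147^32 ≡ 9^2 = 81 (mod 433)
147^64 ≡ 81^2 = 6561 ≡ 66 (mod 433)
147^97 = 147^64 · 147^32 · 147^1 ≡ 66 · 81 · 147 (mod 433).
Accumulate the product:
66 · 81 = 5346 ≡ 150
150 · 147 = 22050 ≡ 400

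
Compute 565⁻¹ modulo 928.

928 = 1×565 + 363
565 = 1×363 + 202
363 = 1×202 + 161
202 = 1×161 + 41
161 = 3×41 + 38
41 = 1×38 + 3
38 = 12×3 + 2
3 = 1×2 + 1
2 = 2×1 + 0
gcd(565, 928) = 1, so the inverse exists.
Bézout: 1 = −193×928 + 317×565.
So 565⁻¹ ≡ 317 (mod 928).

317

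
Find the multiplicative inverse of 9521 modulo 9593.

2265

Apply the Euclidean algorithm and back-substitute:
9593 = 1*9521 + 72
9521 = 132*72 + 17
72 = 4*17 + 4
17 = 4*4 + 1
4 = 4*1 + 0
gcd(9521, 9593) = 1, so the inverse exists.
Bézout: 1 = −2248*9593 + 2265*9521.
So 9521⁻¹ ≡ 2265 (mod 9593).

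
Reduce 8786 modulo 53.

8786 = 165*53 + 41, so 8786 ≡ 41 (mod 53).

41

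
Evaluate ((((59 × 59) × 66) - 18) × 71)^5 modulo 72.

59 × 59 = 3481 ≡ 25 (mod 72)
25 × 66 = 1650 ≡ 66 (mod 72)
66 - 18 = 48
48 × 71 = 3408 ≡ 24 (mod 72)
(24)^5 ≡ 0 (mod 72)

0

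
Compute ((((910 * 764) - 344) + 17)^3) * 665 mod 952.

553

910 * 764 = 695240 ≡ 280 (mod 952)
280 - 344 = -64 ≡ 888 (mod 952)
888 + 17 = 905
(905)^3 ≡ 897 (mod 952)
897 * 665 = 596505 ≡ 553 (mod 952)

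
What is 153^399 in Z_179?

169

153^1 ≡ 153 (mod 179)
153^2 ≡ 153^2 = 23409 ≡ 139 (mod 179)
153^4 ≡ 139^2 = 19321 ≡ 168 (mod 179)
153^8 ≡ 168^2 = 28224 ≡ 121 (mod 179)
153^16 ≡ 121^2 = 14641 ≡ 142 (mod 179)
153^32 ≡ 142^2 = 20164 ≡ 116 (mod 179)
153^64 ≡ 116^2 = 13456 ≡ 31 (mod 179)
153^128 ≡ 31^2 = 961 ≡ 66 (mod 179)
153^256 ≡ 66^2 = 4356 ≡ 60 (mod 179)
153^399 = 153^256 * 153^128 * 153^8 * 153^4 * 153^2 * 153^1 ≡ 60 * 66 * 121 * 168 * 139 * 153 (mod 179).
Accumulate the product:
60 * 66 = 3960 ≡ 22
22 * 121 = 2662 ≡ 156
156 * 168 = 26208 ≡ 74
74 * 139 = 10286 ≡ 83
83 * 153 = 12699 ≡ 169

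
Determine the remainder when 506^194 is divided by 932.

404

194 in binary is 11000010, i.e. 194 = 128 + 64 + 2.
506^1 ≡ 506 (mod 932)
506^2 ≡ 506^2 = 256036 ≡ 668 (mod 932)
506^4 ≡ 668^2 = 446224 ≡ 728 (mod 932)
506^8 ≡ 728^2 = 529984 ≡ 608 (mod 932)
506^16 ≡ 608^2 = 369664 ≡ 592 (mod 932)
506^32 ≡ 592^2 = 350464 ≡ 32 (mod 932)
506^64 ≡ 32^2 = 1024 ≡ 92 (mod 932)
506^128 ≡ 92^2 = 8464 ≡ 76 (mod 932)
506^194 = 506^128 · 506^64 · 506^2 ≡ 76 · 92 · 668 (mod 932).
Accumulate the product:
76 · 92 = 6992 ≡ 468
468 · 668 = 312624 ≡ 404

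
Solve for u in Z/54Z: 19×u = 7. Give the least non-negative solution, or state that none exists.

gcd(19, 54) = 1, so a unique solution mod 54 exists.
19⁻¹ ≡ 37 (mod 54).
u ≡ 37×7 ≡ 43 (mod 54).

43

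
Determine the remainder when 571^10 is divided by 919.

Compute successive squares:
10 in binary is 1010, i.e. 10 = 8 + 2.
571^1 ≡ 571 (mod 919)
571^2 ≡ 571^2 = 326041 ≡ 715 (mod 919)
571^4 ≡ 715^2 = 511225 ≡ 261 (mod 919)
571^8 ≡ 261^2 = 68121 ≡ 115 (mod 919)
571^10 = 571^8 * 571^2 ≡ 115 * 715 (mod 919).
115 * 715 = 82225 ≡ 434 (mod 919).

434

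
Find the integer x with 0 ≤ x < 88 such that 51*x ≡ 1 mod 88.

Apply the Euclidean algorithm and back-substitute:
88 = 1·51 + 37
51 = 1·37 + 14
37 = 2·14 + 9
14 = 1·9 + 5
9 = 1·5 + 4
5 = 1·4 + 1
4 = 4·1 + 0
gcd(51, 88) = 1, so the inverse exists.
Back-substitute for 1:
1 = 1·5 − 1·4
  = −1·9 + 2·5
  = 2·14 − 3·9
  = −3·37 + 8·14
  = 8·51 − 11·37
  = −11·88 + 19·51
So 51⁻¹ ≡ 19 (mod 88).

19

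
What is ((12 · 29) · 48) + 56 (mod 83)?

77

12 · 29 = 348 ≡ 16 (mod 83)
16 · 48 = 768 ≡ 21 (mod 83)
21 + 56 = 77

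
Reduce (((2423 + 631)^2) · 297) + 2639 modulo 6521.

2423 + 631 = 3054
(3054)^2 ≡ 1886 (mod 6521)
1886 · 297 = 560142 ≡ 5857 (mod 6521)
5857 + 2639 = 8496 ≡ 1975 (mod 6521)

1975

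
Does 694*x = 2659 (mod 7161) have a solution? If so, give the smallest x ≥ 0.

gcd(694, 7161) = 1, so a unique solution mod 7161 exists.
694⁻¹ ≡ 5314 (mod 7161).
x ≡ 5314*2659 ≡ 1273 (mod 7161).

1273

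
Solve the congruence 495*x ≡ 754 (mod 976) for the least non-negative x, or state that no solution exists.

gcd(495, 976) = 1, so a unique solution mod 976 exists.
495⁻¹ ≡ 767 (mod 976).
x ≡ 767*754 ≡ 526 (mod 976).

526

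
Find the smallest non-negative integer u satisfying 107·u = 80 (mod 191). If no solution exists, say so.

gcd(107, 191) = 1, so a unique solution mod 191 exists.
107⁻¹ ≡ 25 (mod 191).
u ≡ 25·80 ≡ 90 (mod 191).

90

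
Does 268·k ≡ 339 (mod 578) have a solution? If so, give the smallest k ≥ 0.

gcd(268, 578) = 2, and 2 does not divide 339.
So the congruence has no solution.

no solution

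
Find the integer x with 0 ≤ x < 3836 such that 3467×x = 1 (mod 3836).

By the extended Euclidean algorithm:
3836 = 1×3467 + 369
3467 = 9×369 + 146
369 = 2×146 + 77
146 = 1×77 + 69
77 = 1×69 + 8
69 = 8×8 + 5
8 = 1×5 + 3
5 = 1×3 + 2
3 = 1×2 + 1
2 = 2×1 + 0
gcd(3467, 3836) = 1, so the inverse exists.
Back-substitute for 1:
1 = 1×3 − 1×2
  = −1×5 + 2×3
  = 2×8 − 3×5
  = −3×69 + 26×8
  = 26×77 − 29×69
  = −29×146 + 55×77
  = 55×369 − 139×146
  = −139×3467 + 1306×369
  = 1306×3836 − 1445×3467
So 3467⁻¹ ≡ −1445 ≡ 2391 (mod 3836).

2391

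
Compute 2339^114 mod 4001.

2148

By square-and-multiply:
2339^1 ≡ 2339 (mod 4001)
2339^2 ≡ 2339^2 = 5470921 ≡ 1554 (mod 4001)
2339^4 ≡ 1554^2 = 2414916 ≡ 2313 (mod 4001)
2339^8 ≡ 2313^2 = 5349969 ≡ 632 (mod 4001)
2339^16 ≡ 632^2 = 399424 ≡ 3325 (mod 4001)
2339^32 ≡ 3325^2 = 11055625 ≡ 862 (mod 4001)
2339^64 ≡ 862^2 = 743044 ≡ 2859 (mod 4001)
2339^114 = 2339^64 · 2339^32 · 2339^16 · 2339^2 ≡ 2859 · 862 · 3325 · 1554 (mod 4001).
Accumulate the product:
2859 · 862 = 2464458 ≡ 3843
3843 · 3325 = 12777975 ≡ 2782
2782 · 1554 = 4323228 ≡ 2148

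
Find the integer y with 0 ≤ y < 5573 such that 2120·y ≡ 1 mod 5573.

1480

Run the extended Euclidean algorithm:
5573 = 2·2120 + 1333
2120 = 1·1333 + 787
1333 = 1·787 + 546
787 = 1·546 + 241
546 = 2·241 + 64
241 = 3·64 + 49
64 = 1·49 + 15
49 = 3·15 + 4
15 = 3·4 + 3
4 = 1·3 + 1
3 = 3·1 + 0
gcd(2120, 5573) = 1, so the inverse exists.
Bézout: 1 = −563·5573 + 1480·2120.
So 2120⁻¹ ≡ 1480 (mod 5573).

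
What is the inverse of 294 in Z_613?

98

613 = 2*294 + 25
294 = 11*25 + 19
25 = 1*19 + 6
19 = 3*6 + 1
6 = 6*1 + 0
gcd(294, 613) = 1, so the inverse exists.
Back-substitute for 1:
1 = 1*19 − 3*6
  = −3*25 + 4*19
  = 4*294 − 47*25
  = −47*613 + 98*294
So 294⁻¹ ≡ 98 (mod 613).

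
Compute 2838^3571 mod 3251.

Using repeated squaring:
3571 in binary is 110111110011, i.e. 3571 = 2048 + 1024 + 256 + 128 + 64 + 32 + 16 + 2 + 1.
2838^1 ≡ 2838 (mod 3251)
2838^2 ≡ 2838^2 = 8054244 ≡ 1517 (mod 3251)
2838^4 ≡ 1517^2 = 2301289 ≡ 2832 (mod 3251)
2838^8 ≡ 2832^2 = 8020224 ≡ 7 (mod 3251)
2838^16 ≡ 7^2 = 49 (mod 3251)
2838^32 ≡ 49^2 = 2401 (mod 3251)
2838^64 ≡ 2401^2 = 5764801 ≡ 778 (mod 3251)
2838^128 ≡ 778^2 = 605284 ≡ 598 (mod 3251)
2838^256 ≡ 598^2 = 357604 ≡ 3245 (mod 3251)
2838^512 ≡ 3245^2 = 10530025 ≡ 36 (mod 3251)
2838^1024 ≡ 36^2 = 1296 (mod 3251)
2838^2048 ≡ 1296^2 = 1679616 ≡ 2100 (mod 3251)
2838^3571 = 2838^2048 · 2838^1024 · 2838^256 · 2838^128 · 2838^64 · 2838^32 · 2838^16 · 2838^2 · 2838^1 ≡ 2100 · 1296 · 3245 · 598 · 778 · 2401 · 49 · 1517 · 2838 (mod 3251).
Accumulate the product:
2100 · 1296 = 2721600 ≡ 513
513 · 3245 = 1664685 ≡ 173
173 · 598 = 103454 ≡ 2673
2673 · 778 = 2079594 ≡ 2205
2205 · 2401 = 5294205 ≡ 1577
1577 · 49 = 77273 ≡ 2500
2500 · 1517 = 3792500 ≡ 1834
1834 · 2838 = 5204892 ≡ 41

41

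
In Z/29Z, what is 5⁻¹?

6

Run the extended Euclidean algorithm:
29 = 5·5 + 4
5 = 1·4 + 1
4 = 4·1 + 0
gcd(5, 29) = 1, so the inverse exists.
Bézout: 1 = −1·29 + 6·5.
So 5⁻¹ ≡ 6 (mod 29).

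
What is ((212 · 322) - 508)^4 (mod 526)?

212 · 322 = 68264 ≡ 410 (mod 526)
410 - 508 = -98 ≡ 428 (mod 526)
(428)^4 ≡ 86 (mod 526)

86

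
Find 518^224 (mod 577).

213

By square-and-multiply:
518^1 ≡ 518 (mod 577)
518^2 ≡ 518^2 = 268324 ≡ 19 (mod 577)
518^4 ≡ 19^2 = 361 (mod 577)
518^8 ≡ 361^2 = 130321 ≡ 496 (mod 577)
518^16 ≡ 496^2 = 246016 ≡ 214 (mod 577)
518^32 ≡ 214^2 = 45796 ≡ 213 (mod 577)
518^64 ≡ 213^2 = 45369 ≡ 363 (mod 577)
518^128 ≡ 363^2 = 131769 ≡ 213 (mod 577)
518^224 = 518^128 * 518^64 * 518^32 ≡ 213 * 363 * 213 (mod 577).
Accumulate the product:
213 * 363 = 77319 ≡ 1
1 * 213 = 213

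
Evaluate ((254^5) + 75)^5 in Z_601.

583

(254)^5 ≡ 514 (mod 601)
514 + 75 = 589
(589)^5 ≡ 583 (mod 601)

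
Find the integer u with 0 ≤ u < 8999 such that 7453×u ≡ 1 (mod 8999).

3801

Apply the Euclidean algorithm and back-substitute:
8999 = 1·7453 + 1546
7453 = 4·1546 + 1269
1546 = 1·1269 + 277
1269 = 4·277 + 161
277 = 1·161 + 116
161 = 1·116 + 45
116 = 2·45 + 26
45 = 1·26 + 19
26 = 1·19 + 7
19 = 2·7 + 5
7 = 1·5 + 2
5 = 2·2 + 1
2 = 2·1 + 0
gcd(7453, 8999) = 1, so the inverse exists.
Bézout: 1 = −3148·8999 + 3801·7453.
So 7453⁻¹ ≡ 3801 (mod 8999).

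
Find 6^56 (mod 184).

144

By square-and-multiply:
56 in binary is 111000, i.e. 56 = 32 + 16 + 8.
6^1 ≡ 6 (mod 184)
6^2 ≡ 6^2 = 36 (mod 184)
6^4 ≡ 36^2 = 1296 ≡ 8 (mod 184)
6^8 ≡ 8^2 = 64 (mod 184)
6^16 ≡ 64^2 = 4096 ≡ 48 (mod 184)
6^32 ≡ 48^2 = 2304 ≡ 96 (mod 184)
6^56 = 6^32 * 6^16 * 6^8 ≡ 96 * 48 * 64 (mod 184).
Accumulate the product:
96 * 48 = 4608 ≡ 8
8 * 64 = 512 ≡ 144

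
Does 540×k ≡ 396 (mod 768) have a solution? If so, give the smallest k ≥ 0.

gcd(540, 768) = 12, and 12 | 396, so solutions exist.
Divide through by 12: 45×k = 33 (mod 64).
45⁻¹ ≡ 37 (mod 64).
k ≡ 37×33 ≡ 5 (mod 64).
The smallest non-negative solution is k = 5.

5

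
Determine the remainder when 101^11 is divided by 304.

93

By square-and-multiply:
101^1 ≡ 101 (mod 304)
101^2 ≡ 101^2 = 10201 ≡ 169 (mod 304)
101^4 ≡ 169^2 = 28561 ≡ 289 (mod 304)
101^8 ≡ 289^2 = 83521 ≡ 225 (mod 304)
101^11 = 101^8 · 101^2 · 101^1 ≡ 225 · 169 · 101 (mod 304).
Accumulate the product:
225 · 169 = 38025 ≡ 25
25 · 101 = 2525 ≡ 93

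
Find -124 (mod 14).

-124 = -9*14 + 2, so -124 ≡ 2 (mod 14).

2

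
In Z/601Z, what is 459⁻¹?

419

601 = 1·459 + 142
459 = 3·142 + 33
142 = 4·33 + 10
33 = 3·10 + 3
10 = 3·3 + 1
3 = 3·1 + 0
gcd(459, 601) = 1, so the inverse exists.
Bézout: 1 = 139·601 − 182·459.
So 459⁻¹ ≡ −182 ≡ 419 (mod 601).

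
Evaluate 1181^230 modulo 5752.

5657

230 in binary is 11100110, i.e. 230 = 128 + 64 + 32 + 4 + 2.
1181^1 ≡ 1181 (mod 5752)
1181^2 ≡ 1181^2 = 1394761 ≡ 2777 (mod 5752)
1181^4 ≡ 2777^2 = 7711729 ≡ 4049 (mod 5752)
1181^8 ≡ 4049^2 = 16394401 ≡ 1201 (mod 5752)
1181^16 ≡ 1201^2 = 1442401 ≡ 4401 (mod 5752)
1181^32 ≡ 4401^2 = 19368801 ≡ 1817 (mod 5752)
1181^64 ≡ 1817^2 = 3301489 ≡ 5593 (mod 5752)
1181^128 ≡ 5593^2 = 31281649 ≡ 2273 (mod 5752)
1181^230 = 1181^128 × 1181^64 × 1181^32 × 1181^4 × 1181^2 ≡ 2273 × 5593 × 1817 × 4049 × 2777 (mod 5752).
Accumulate the product:
2273 × 5593 = 12712889 ≡ 969
969 × 1817 = 1760673 ≡ 561
561 × 4049 = 2271489 ≡ 5201
5201 × 2777 = 14443177 ≡ 5657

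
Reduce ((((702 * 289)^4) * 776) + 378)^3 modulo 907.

510

702 * 289 = 202878 ≡ 617 (mod 907)
(617)^4 ≡ 418 (mod 907)
418 * 776 = 324368 ≡ 569 (mod 907)
569 + 378 = 947 ≡ 40 (mod 907)
(40)^3 ≡ 510 (mod 907)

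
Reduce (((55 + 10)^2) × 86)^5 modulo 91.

78

55 + 10 = 65
(65)^2 ≡ 39 (mod 91)
39 × 86 = 3354 ≡ 78 (mod 91)
(78)^5 ≡ 78 (mod 91)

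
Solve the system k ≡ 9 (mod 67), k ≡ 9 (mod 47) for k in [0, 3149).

67⁻¹ mod 47: 67×40 ≡ 1 (mod 47), so 67⁻¹ ≡ 40.
k = 9 + 67×((9 − 9)×40 mod 47) = 9 + 67×0 = 9.

9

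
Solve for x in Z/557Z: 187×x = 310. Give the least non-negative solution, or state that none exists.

gcd(187, 557) = 1, so a unique solution mod 557 exists.
187⁻¹ ≡ 140 (mod 557).
x ≡ 140×310 ≡ 511 (mod 557).

511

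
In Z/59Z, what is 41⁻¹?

36

Run the extended Euclidean algorithm:
59 = 1*41 + 18
41 = 2*18 + 5
18 = 3*5 + 3
5 = 1*3 + 2
3 = 1*2 + 1
2 = 2*1 + 0
gcd(41, 59) = 1, so the inverse exists.
Bézout: 1 = 16*59 − 23*41.
So 41⁻¹ ≡ −23 ≡ 36 (mod 59).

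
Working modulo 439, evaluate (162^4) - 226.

210

(162)^4 ≡ 436 (mod 439)
436 - 226 = 210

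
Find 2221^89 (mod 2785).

531

By square-and-multiply:
89 in binary is 1011001, i.e. 89 = 64 + 16 + 8 + 1.
2221^1 ≡ 2221 (mod 2785)
2221^2 ≡ 2221^2 = 4932841 ≡ 606 (mod 2785)
2221^4 ≡ 606^2 = 367236 ≡ 2401 (mod 2785)
2221^8 ≡ 2401^2 = 5764801 ≡ 2636 (mod 2785)
2221^16 ≡ 2636^2 = 6948496 ≡ 2706 (mod 2785)
2221^32 ≡ 2706^2 = 7322436 ≡ 671 (mod 2785)
2221^64 ≡ 671^2 = 450241 ≡ 1856 (mod 2785)
2221^89 = 2221^64 * 2221^16 * 2221^8 * 2221^1 ≡ 1856 * 2706 * 2636 * 2221 (mod 2785).
Accumulate the product:
1856 * 2706 = 5022336 ≡ 981
981 * 2636 = 2585916 ≡ 1436
1436 * 2221 = 3189356 ≡ 531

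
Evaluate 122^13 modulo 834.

By square-and-multiply:
13 in binary is 1101, i.e. 13 = 8 + 4 + 1.
122^1 ≡ 122 (mod 834)
122^2 ≡ 122^2 = 14884 ≡ 706 (mod 834)
122^4 ≡ 706^2 = 498436 ≡ 538 (mod 834)
122^8 ≡ 538^2 = 289444 ≡ 46 (mod 834)
122^13 = 122^8 * 122^4 * 122^1 ≡ 46 * 538 * 122 (mod 834).
Accumulate the product:
46 * 538 = 24748 ≡ 562
562 * 122 = 68564 ≡ 176

176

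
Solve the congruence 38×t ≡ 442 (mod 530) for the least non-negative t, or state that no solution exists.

179

gcd(38, 530) = 2, and 2 | 442, so solutions exist.
Divide through by 2: 19×t ≡ 221 mod 265.
19⁻¹ ≡ 14 (mod 265).
t ≡ 14×221 ≡ 179 (mod 265).
The smallest non-negative solution is t = 179.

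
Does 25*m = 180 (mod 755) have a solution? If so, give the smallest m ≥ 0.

128

gcd(25, 755) = 5, and 5 | 180, so solutions exist.
Divide through by 5: 5*m ≡ 36 mod 151.
5⁻¹ ≡ 121 (mod 151).
m ≡ 121*36 ≡ 128 (mod 151).
The smallest non-negative solution is m = 128.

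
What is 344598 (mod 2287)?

344598 = 150*2287 + 1548, so 344598 ≡ 1548 (mod 2287).

1548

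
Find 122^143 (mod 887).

134

Compute successive squares:
122^1 ≡ 122 (mod 887)
122^2 ≡ 122^2 = 14884 ≡ 692 (mod 887)
122^4 ≡ 692^2 = 478864 ≡ 771 (mod 887)
122^8 ≡ 771^2 = 594441 ≡ 151 (mod 887)
122^16 ≡ 151^2 = 22801 ≡ 626 (mod 887)
122^32 ≡ 626^2 = 391876 ≡ 709 (mod 887)
122^64 ≡ 709^2 = 502681 ≡ 639 (mod 887)
122^128 ≡ 639^2 = 408321 ≡ 301 (mod 887)
122^143 = 122^128 * 122^8 * 122^4 * 122^2 * 122^1 ≡ 301 * 151 * 771 * 692 * 122 (mod 887).
Accumulate the product:
301 * 151 = 45451 ≡ 214
214 * 771 = 164994 ≡ 12
12 * 692 = 8304 ≡ 321
321 * 122 = 39162 ≡ 134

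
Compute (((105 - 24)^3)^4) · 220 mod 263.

105 - 24 = 81
(81)^3 ≡ 181 (mod 263)
(181)^4 ≡ 109 (mod 263)
109 · 220 = 23980 ≡ 47 (mod 263)

47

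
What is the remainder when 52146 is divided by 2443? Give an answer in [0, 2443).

843

52146 = 21·2443 + 843, so 52146 ≡ 843 (mod 2443).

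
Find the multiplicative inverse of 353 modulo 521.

By the extended Euclidean algorithm:
521 = 1*353 + 168
353 = 2*168 + 17
168 = 9*17 + 15
17 = 1*15 + 2
15 = 7*2 + 1
2 = 2*1 + 0
gcd(353, 521) = 1, so the inverse exists.
Back-substitute for 1:
1 = 1*15 − 7*2
  = −7*17 + 8*15
  = 8*168 − 79*17
  = −79*353 + 166*168
  = 166*521 − 245*353
So 353⁻¹ ≡ −245 ≡ 276 (mod 521).

276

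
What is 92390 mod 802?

160

92390 = 115·802 + 160, so 92390 ≡ 160 (mod 802).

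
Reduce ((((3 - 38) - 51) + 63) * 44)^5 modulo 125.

3 - 38 = -35 ≡ 90 (mod 125)
90 - 51 = 39
39 + 63 = 102
102 * 44 = 4488 ≡ 113 (mod 125)
(113)^5 ≡ 43 (mod 125)

43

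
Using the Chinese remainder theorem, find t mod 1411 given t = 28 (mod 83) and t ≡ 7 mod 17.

83⁻¹ mod 17: 83×8 ≡ 1 (mod 17), so 83⁻¹ ≡ 8.
t = 28 + 83×((7 − 28)×8 mod 17) = 28 + 83×2 = 194.
Check: 194 mod 83 = 28, 194 mod 17 = 7. ✓

194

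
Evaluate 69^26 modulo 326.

259

Using repeated squaring:
26 in binary is 11010, i.e. 26 = 16 + 8 + 2.
69^1 ≡ 69 (mod 326)
69^2 ≡ 69^2 = 4761 ≡ 197 (mod 326)
69^4 ≡ 197^2 = 38809 ≡ 15 (mod 326)
69^8 ≡ 15^2 = 225 (mod 326)
69^16 ≡ 225^2 = 50625 ≡ 95 (mod 326)
69^26 = 69^16 × 69^8 × 69^2 ≡ 95 × 225 × 197 (mod 326).
Accumulate the product:
95 × 225 = 21375 ≡ 185
185 × 197 = 36445 ≡ 259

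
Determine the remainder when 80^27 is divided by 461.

Compute successive squares:
27 in binary is 11011, i.e. 27 = 16 + 8 + 2 + 1.
80^1 ≡ 80 (mod 461)
80^2 ≡ 80^2 = 6400 ≡ 407 (mod 461)
80^4 ≡ 407^2 = 165649 ≡ 150 (mod 461)
80^8 ≡ 150^2 = 22500 ≡ 372 (mod 461)
80^16 ≡ 372^2 = 138384 ≡ 84 (mod 461)
80^27 = 80^16 × 80^8 × 80^2 × 80^1 ≡ 84 × 372 × 407 × 80 (mod 461).
Accumulate the product:
84 × 372 = 31248 ≡ 361
361 × 407 = 146927 ≡ 329
329 × 80 = 26320 ≡ 43

43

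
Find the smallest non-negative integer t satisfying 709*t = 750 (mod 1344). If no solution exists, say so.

gcd(709, 1344) = 1, so a unique solution mod 1344 exists.
709⁻¹ ≡ 781 (mod 1344).
t ≡ 781*750 ≡ 1110 (mod 1344).

1110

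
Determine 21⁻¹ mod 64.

61

Run the extended Euclidean algorithm:
64 = 3*21 + 1
21 = 21*1 + 0
gcd(21, 64) = 1, so the inverse exists.
Back-substitute for 1:
1 = 1*64 − 3*21
So 21⁻¹ ≡ −3 ≡ 61 (mod 64).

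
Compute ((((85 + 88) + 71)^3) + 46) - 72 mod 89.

85 + 88 = 173 ≡ 84 (mod 89)
84 + 71 = 155 ≡ 66 (mod 89)
(66)^3 ≡ 26 (mod 89)
26 + 46 = 72
72 - 72 = 0

0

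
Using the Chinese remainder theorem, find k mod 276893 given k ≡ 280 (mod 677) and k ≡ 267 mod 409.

21944

677⁻¹ mod 409: 677×29 ≡ 1 (mod 409), so 677⁻¹ ≡ 29.
k = 280 + 677×((267 − 280)×29 mod 409) = 280 + 677×32 = 21944.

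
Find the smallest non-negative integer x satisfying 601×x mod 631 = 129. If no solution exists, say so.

gcd(601, 631) = 1, so a unique solution mod 631 exists.
601⁻¹ ≡ 21 (mod 631).
x ≡ 21×129 ≡ 185 (mod 631).

185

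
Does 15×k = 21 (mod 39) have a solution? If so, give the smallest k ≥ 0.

4

gcd(15, 39) = 3, and 3 | 21, so solutions exist.
Divide through by 3: 5×k mod 13 = 7.
5⁻¹ ≡ 8 (mod 13).
k ≡ 8×7 ≡ 4 (mod 13).
The smallest non-negative solution is k = 4.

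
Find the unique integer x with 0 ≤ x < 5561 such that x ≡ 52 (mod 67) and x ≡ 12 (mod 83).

67⁻¹ mod 83: 67·57 ≡ 1 (mod 83), so 67⁻¹ ≡ 57.
x = 52 + 67·((12 − 52)·57 mod 83) = 52 + 67·44 = 3000.
Check: 3000 mod 67 = 52, 3000 mod 83 = 12. ✓

3000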